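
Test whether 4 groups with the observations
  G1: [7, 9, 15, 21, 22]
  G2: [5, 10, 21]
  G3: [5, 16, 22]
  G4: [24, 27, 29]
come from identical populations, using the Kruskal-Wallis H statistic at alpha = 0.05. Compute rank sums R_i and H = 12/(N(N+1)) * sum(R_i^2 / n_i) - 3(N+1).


Step 1: Combine all N = 14 observations and assign midranks.
sorted (value, group, rank): (5,G2,1.5), (5,G3,1.5), (7,G1,3), (9,G1,4), (10,G2,5), (15,G1,6), (16,G3,7), (21,G1,8.5), (21,G2,8.5), (22,G1,10.5), (22,G3,10.5), (24,G4,12), (27,G4,13), (29,G4,14)
Step 2: Sum ranks within each group.
R_1 = 32 (n_1 = 5)
R_2 = 15 (n_2 = 3)
R_3 = 19 (n_3 = 3)
R_4 = 39 (n_4 = 3)
Step 3: H = 12/(N(N+1)) * sum(R_i^2/n_i) - 3(N+1)
     = 12/(14*15) * (32^2/5 + 15^2/3 + 19^2/3 + 39^2/3) - 3*15
     = 0.057143 * 907.133 - 45
     = 6.836190.
Step 4: Ties present; correction factor C = 1 - 18/(14^3 - 14) = 0.993407. Corrected H = 6.836190 / 0.993407 = 6.881563.
Step 5: Under H0, H ~ chi^2(3); p-value = 0.075770.
Step 6: alpha = 0.05. fail to reject H0.

H = 6.8816, df = 3, p = 0.075770, fail to reject H0.


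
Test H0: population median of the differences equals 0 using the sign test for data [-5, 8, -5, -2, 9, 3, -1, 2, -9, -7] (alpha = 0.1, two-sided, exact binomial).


Step 1: Discard zero differences. Original n = 10; n_eff = number of nonzero differences = 10.
Nonzero differences (with sign): -5, +8, -5, -2, +9, +3, -1, +2, -9, -7
Step 2: Count signs: positive = 4, negative = 6.
Step 3: Under H0: P(positive) = 0.5, so the number of positives S ~ Bin(10, 0.5).
Step 4: Two-sided exact p-value = sum of Bin(10,0.5) probabilities at or below the observed probability = 0.753906.
Step 5: alpha = 0.1. fail to reject H0.

n_eff = 10, pos = 4, neg = 6, p = 0.753906, fail to reject H0.


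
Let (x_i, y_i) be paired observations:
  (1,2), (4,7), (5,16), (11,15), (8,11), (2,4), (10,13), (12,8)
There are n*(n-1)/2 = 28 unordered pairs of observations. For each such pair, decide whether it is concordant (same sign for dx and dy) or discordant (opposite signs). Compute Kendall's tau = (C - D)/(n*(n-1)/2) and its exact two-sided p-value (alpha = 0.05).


Step 1: Enumerate the 28 unordered pairs (i,j) with i<j and classify each by sign(x_j-x_i) * sign(y_j-y_i).
  (1,2):dx=+3,dy=+5->C; (1,3):dx=+4,dy=+14->C; (1,4):dx=+10,dy=+13->C; (1,5):dx=+7,dy=+9->C
  (1,6):dx=+1,dy=+2->C; (1,7):dx=+9,dy=+11->C; (1,8):dx=+11,dy=+6->C; (2,3):dx=+1,dy=+9->C
  (2,4):dx=+7,dy=+8->C; (2,5):dx=+4,dy=+4->C; (2,6):dx=-2,dy=-3->C; (2,7):dx=+6,dy=+6->C
  (2,8):dx=+8,dy=+1->C; (3,4):dx=+6,dy=-1->D; (3,5):dx=+3,dy=-5->D; (3,6):dx=-3,dy=-12->C
  (3,7):dx=+5,dy=-3->D; (3,8):dx=+7,dy=-8->D; (4,5):dx=-3,dy=-4->C; (4,6):dx=-9,dy=-11->C
  (4,7):dx=-1,dy=-2->C; (4,8):dx=+1,dy=-7->D; (5,6):dx=-6,dy=-7->C; (5,7):dx=+2,dy=+2->C
  (5,8):dx=+4,dy=-3->D; (6,7):dx=+8,dy=+9->C; (6,8):dx=+10,dy=+4->C; (7,8):dx=+2,dy=-5->D
Step 2: C = 21, D = 7, total pairs = 28.
Step 3: tau = (C - D)/(n(n-1)/2) = (21 - 7)/28 = 0.500000.
Step 4: Exact two-sided p-value (enumerate n! = 40320 permutations of y under H0): p = 0.108681.
Step 5: alpha = 0.05. fail to reject H0.

tau_b = 0.5000 (C=21, D=7), p = 0.108681, fail to reject H0.


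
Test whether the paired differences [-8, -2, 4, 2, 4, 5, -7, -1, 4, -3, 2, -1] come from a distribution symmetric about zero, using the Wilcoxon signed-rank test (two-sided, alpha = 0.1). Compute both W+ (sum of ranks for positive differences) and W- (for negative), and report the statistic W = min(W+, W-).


Step 1: Drop any zero differences (none here) and take |d_i|.
|d| = [8, 2, 4, 2, 4, 5, 7, 1, 4, 3, 2, 1]
Step 2: Midrank |d_i| (ties get averaged ranks).
ranks: |8|->12, |2|->4, |4|->8, |2|->4, |4|->8, |5|->10, |7|->11, |1|->1.5, |4|->8, |3|->6, |2|->4, |1|->1.5
Step 3: Attach original signs; sum ranks with positive sign and with negative sign.
W+ = 8 + 4 + 8 + 10 + 8 + 4 = 42
W- = 12 + 4 + 11 + 1.5 + 6 + 1.5 = 36
(Check: W+ + W- = 78 should equal n(n+1)/2 = 78.)
Step 4: Test statistic W = min(W+, W-) = 36.
Step 5: Ties in |d|, so use the tie-corrected normal approximation.
        E[W] = n(n+1)/4 = 12*13/4 = 39.
        Tie groups: |d|=1 (t=2), |d|=2 (t=3), |d|=4 (t=3); sum(t^3 - t) = 54.
        Var[W] = n(n+1)(2n+1)/24 - sum(t^3-t)/48 = 3900/24 - 54/48 = 161.375.
        z = (W - E[W]) / sqrt(Var[W]) = (36 - 39) / 12.7033 = -0.2362.
        Two-sided p = 2*Phi(z) = 0.813310.
Step 6: alpha = 0.1. fail to reject H0.

W+ = 42, W- = 36, W = min = 36, p = 0.813310, fail to reject H0.


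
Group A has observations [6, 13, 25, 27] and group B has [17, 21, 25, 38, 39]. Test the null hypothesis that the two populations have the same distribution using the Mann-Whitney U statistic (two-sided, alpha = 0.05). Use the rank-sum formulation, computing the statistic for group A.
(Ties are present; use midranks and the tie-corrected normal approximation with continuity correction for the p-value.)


Step 1: Combine and sort all 9 observations; assign midranks.
sorted (value, group): (6,X), (13,X), (17,Y), (21,Y), (25,X), (25,Y), (27,X), (38,Y), (39,Y)
ranks: 6->1, 13->2, 17->3, 21->4, 25->5.5, 25->5.5, 27->7, 38->8, 39->9
Step 2: Rank sum for X: R1 = 1 + 2 + 5.5 + 7 = 15.5.
Step 3: U_X = R1 - n1(n1+1)/2 = 15.5 - 4*5/2 = 15.5 - 10 = 5.5.
       U_Y = n1*n2 - U_X = 20 - 5.5 = 14.5.
Step 4: Ties are present, so use the tie-corrected normal approximation (with continuity correction) for the p-value.
Step 5: p-value = 0.325163; compare to alpha = 0.05. fail to reject H0.

U_X = 5.5, p = 0.325163, fail to reject H0 at alpha = 0.05.


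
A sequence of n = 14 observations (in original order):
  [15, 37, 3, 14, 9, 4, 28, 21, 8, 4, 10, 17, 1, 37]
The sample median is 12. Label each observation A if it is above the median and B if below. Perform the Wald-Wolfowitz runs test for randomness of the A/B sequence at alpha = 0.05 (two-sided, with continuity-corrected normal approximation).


Step 1: Compute median = 12; label A = above, B = below.
Labels in order: AABABBAABBBABA  (n_A = 7, n_B = 7)
Step 2: Count runs R = 9.
Step 3: Under H0 (random ordering), E[R] = 2*n_A*n_B/(n_A+n_B) + 1 = 2*7*7/14 + 1 = 8.0000.
        Var[R] = 2*n_A*n_B*(2*n_A*n_B - n_A - n_B) / ((n_A+n_B)^2 * (n_A+n_B-1)) = 8232/2548 = 3.2308.
        SD[R] = 1.7974.
Step 4: Continuity-corrected z = (R - 0.5 - E[R]) / SD[R] = (9 - 0.5 - 8.0000) / 1.7974 = 0.2782.
Step 5: Two-sided p-value via normal approximation = 2*(1 - Phi(|z|)) = 0.780879.
Step 6: alpha = 0.05. fail to reject H0.

R = 9, z = 0.2782, p = 0.780879, fail to reject H0.


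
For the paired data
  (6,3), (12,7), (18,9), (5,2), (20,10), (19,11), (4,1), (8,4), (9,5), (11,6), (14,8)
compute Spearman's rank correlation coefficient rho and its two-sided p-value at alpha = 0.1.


Step 1: Rank x and y separately (midranks; no ties here).
rank(x): 6->3, 12->7, 18->9, 5->2, 20->11, 19->10, 4->1, 8->4, 9->5, 11->6, 14->8
rank(y): 3->3, 7->7, 9->9, 2->2, 10->10, 11->11, 1->1, 4->4, 5->5, 6->6, 8->8
Step 2: d_i = R_x(i) - R_y(i); compute d_i^2.
  (3-3)^2=0, (7-7)^2=0, (9-9)^2=0, (2-2)^2=0, (11-10)^2=1, (10-11)^2=1, (1-1)^2=0, (4-4)^2=0, (5-5)^2=0, (6-6)^2=0, (8-8)^2=0
sum(d^2) = 2.
Step 3: rho = 1 - 6*2 / (11*(11^2 - 1)) = 1 - 12/1320 = 0.990909.
Step 4: Under H0, t = rho * sqrt((n-2)/(1-rho^2)) = 22.0966 ~ t(9).
Step 5: Two-sided p-value from the t-distribution with 9 df = 0.000000.
Step 6: alpha = 0.1. reject H0.

rho = 0.9909, p = 0.000000, reject H0 at alpha = 0.1.


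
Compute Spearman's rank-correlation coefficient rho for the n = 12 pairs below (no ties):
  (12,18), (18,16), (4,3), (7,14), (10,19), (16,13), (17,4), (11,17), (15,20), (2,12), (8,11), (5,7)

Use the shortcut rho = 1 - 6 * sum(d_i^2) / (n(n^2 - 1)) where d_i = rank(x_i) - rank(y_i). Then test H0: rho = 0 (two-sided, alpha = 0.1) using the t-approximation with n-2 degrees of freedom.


Step 1: Rank x and y separately (midranks; no ties here).
rank(x): 12->8, 18->12, 4->2, 7->4, 10->6, 16->10, 17->11, 11->7, 15->9, 2->1, 8->5, 5->3
rank(y): 18->10, 16->8, 3->1, 14->7, 19->11, 13->6, 4->2, 17->9, 20->12, 12->5, 11->4, 7->3
Step 2: d_i = R_x(i) - R_y(i); compute d_i^2.
  (8-10)^2=4, (12-8)^2=16, (2-1)^2=1, (4-7)^2=9, (6-11)^2=25, (10-6)^2=16, (11-2)^2=81, (7-9)^2=4, (9-12)^2=9, (1-5)^2=16, (5-4)^2=1, (3-3)^2=0
sum(d^2) = 182.
Step 3: rho = 1 - 6*182 / (12*(12^2 - 1)) = 1 - 1092/1716 = 0.363636.
Step 4: Under H0, t = rho * sqrt((n-2)/(1-rho^2)) = 1.2344 ~ t(10).
Step 5: Two-sided p-value from the t-distribution with 10 df = 0.245265.
Step 6: alpha = 0.1. fail to reject H0.

rho = 0.3636, p = 0.245265, fail to reject H0 at alpha = 0.1.


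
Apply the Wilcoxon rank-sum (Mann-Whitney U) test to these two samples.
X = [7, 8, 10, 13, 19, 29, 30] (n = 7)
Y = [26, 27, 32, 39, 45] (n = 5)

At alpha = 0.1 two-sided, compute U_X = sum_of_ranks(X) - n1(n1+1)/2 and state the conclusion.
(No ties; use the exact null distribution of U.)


Step 1: Combine and sort all 12 observations; assign midranks.
sorted (value, group): (7,X), (8,X), (10,X), (13,X), (19,X), (26,Y), (27,Y), (29,X), (30,X), (32,Y), (39,Y), (45,Y)
ranks: 7->1, 8->2, 10->3, 13->4, 19->5, 26->6, 27->7, 29->8, 30->9, 32->10, 39->11, 45->12
Step 2: Rank sum for X: R1 = 1 + 2 + 3 + 4 + 5 + 8 + 9 = 32.
Step 3: U_X = R1 - n1(n1+1)/2 = 32 - 7*8/2 = 32 - 28 = 4.
       U_Y = n1*n2 - U_X = 35 - 4 = 31.
Step 4: No ties, so the exact null distribution of U (based on enumerating the C(12,7) = 792 equally likely rank assignments) gives the two-sided p-value.
Step 5: p-value = 0.030303; compare to alpha = 0.1. reject H0.

U_X = 4, p = 0.030303, reject H0 at alpha = 0.1.


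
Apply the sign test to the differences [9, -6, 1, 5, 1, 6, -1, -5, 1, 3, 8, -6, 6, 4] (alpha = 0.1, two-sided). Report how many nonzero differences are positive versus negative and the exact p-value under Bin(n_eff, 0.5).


Step 1: Discard zero differences. Original n = 14; n_eff = number of nonzero differences = 14.
Nonzero differences (with sign): +9, -6, +1, +5, +1, +6, -1, -5, +1, +3, +8, -6, +6, +4
Step 2: Count signs: positive = 10, negative = 4.
Step 3: Under H0: P(positive) = 0.5, so the number of positives S ~ Bin(14, 0.5).
Step 4: Two-sided exact p-value = sum of Bin(14,0.5) probabilities at or below the observed probability = 0.179565.
Step 5: alpha = 0.1. fail to reject H0.

n_eff = 14, pos = 10, neg = 4, p = 0.179565, fail to reject H0.


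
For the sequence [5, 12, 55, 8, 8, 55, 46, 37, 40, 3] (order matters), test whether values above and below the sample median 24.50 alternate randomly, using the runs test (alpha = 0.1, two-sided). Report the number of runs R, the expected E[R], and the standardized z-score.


Step 1: Compute median = 24.50; label A = above, B = below.
Labels in order: BBABBAAAAB  (n_A = 5, n_B = 5)
Step 2: Count runs R = 5.
Step 3: Under H0 (random ordering), E[R] = 2*n_A*n_B/(n_A+n_B) + 1 = 2*5*5/10 + 1 = 6.0000.
        Var[R] = 2*n_A*n_B*(2*n_A*n_B - n_A - n_B) / ((n_A+n_B)^2 * (n_A+n_B-1)) = 2000/900 = 2.2222.
        SD[R] = 1.4907.
Step 4: Continuity-corrected z = (R + 0.5 - E[R]) / SD[R] = (5 + 0.5 - 6.0000) / 1.4907 = -0.3354.
Step 5: Two-sided p-value via normal approximation = 2*(1 - Phi(|z|)) = 0.737316.
Step 6: alpha = 0.1. fail to reject H0.

R = 5, z = -0.3354, p = 0.737316, fail to reject H0.


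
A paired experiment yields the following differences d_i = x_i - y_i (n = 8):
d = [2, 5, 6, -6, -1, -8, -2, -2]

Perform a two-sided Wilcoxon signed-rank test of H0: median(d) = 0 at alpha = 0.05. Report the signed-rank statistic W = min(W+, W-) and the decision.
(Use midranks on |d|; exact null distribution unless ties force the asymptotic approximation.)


Step 1: Drop any zero differences (none here) and take |d_i|.
|d| = [2, 5, 6, 6, 1, 8, 2, 2]
Step 2: Midrank |d_i| (ties get averaged ranks).
ranks: |2|->3, |5|->5, |6|->6.5, |6|->6.5, |1|->1, |8|->8, |2|->3, |2|->3
Step 3: Attach original signs; sum ranks with positive sign and with negative sign.
W+ = 3 + 5 + 6.5 = 14.5
W- = 6.5 + 1 + 8 + 3 + 3 = 21.5
(Check: W+ + W- = 36 should equal n(n+1)/2 = 36.)
Step 4: Test statistic W = min(W+, W-) = 14.5.
Step 5: Ties in |d|, so use the tie-corrected normal approximation.
        E[W] = n(n+1)/4 = 8*9/4 = 18.
        Tie groups: |d|=2 (t=3), |d|=6 (t=2); sum(t^3 - t) = 30.
        Var[W] = n(n+1)(2n+1)/24 - sum(t^3-t)/48 = 1224/24 - 30/48 = 50.375.
        z = (W - E[W]) / sqrt(Var[W]) = (14.5 - 18) / 7.0975 = -0.4931.
        Two-sided p = 2*Phi(z) = 0.621921.
Step 6: alpha = 0.05. fail to reject H0.

W+ = 14.5, W- = 21.5, W = min = 14.5, p = 0.621921, fail to reject H0.


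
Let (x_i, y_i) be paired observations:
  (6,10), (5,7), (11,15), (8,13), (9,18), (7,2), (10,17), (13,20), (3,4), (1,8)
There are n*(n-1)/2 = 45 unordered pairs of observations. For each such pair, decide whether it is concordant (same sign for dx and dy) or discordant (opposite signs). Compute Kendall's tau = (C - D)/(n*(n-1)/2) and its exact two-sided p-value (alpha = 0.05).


Step 1: Enumerate the 45 unordered pairs (i,j) with i<j and classify each by sign(x_j-x_i) * sign(y_j-y_i).
  (1,2):dx=-1,dy=-3->C; (1,3):dx=+5,dy=+5->C; (1,4):dx=+2,dy=+3->C; (1,5):dx=+3,dy=+8->C
  (1,6):dx=+1,dy=-8->D; (1,7):dx=+4,dy=+7->C; (1,8):dx=+7,dy=+10->C; (1,9):dx=-3,dy=-6->C
  (1,10):dx=-5,dy=-2->C; (2,3):dx=+6,dy=+8->C; (2,4):dx=+3,dy=+6->C; (2,5):dx=+4,dy=+11->C
  (2,6):dx=+2,dy=-5->D; (2,7):dx=+5,dy=+10->C; (2,8):dx=+8,dy=+13->C; (2,9):dx=-2,dy=-3->C
  (2,10):dx=-4,dy=+1->D; (3,4):dx=-3,dy=-2->C; (3,5):dx=-2,dy=+3->D; (3,6):dx=-4,dy=-13->C
  (3,7):dx=-1,dy=+2->D; (3,8):dx=+2,dy=+5->C; (3,9):dx=-8,dy=-11->C; (3,10):dx=-10,dy=-7->C
  (4,5):dx=+1,dy=+5->C; (4,6):dx=-1,dy=-11->C; (4,7):dx=+2,dy=+4->C; (4,8):dx=+5,dy=+7->C
  (4,9):dx=-5,dy=-9->C; (4,10):dx=-7,dy=-5->C; (5,6):dx=-2,dy=-16->C; (5,7):dx=+1,dy=-1->D
  (5,8):dx=+4,dy=+2->C; (5,9):dx=-6,dy=-14->C; (5,10):dx=-8,dy=-10->C; (6,7):dx=+3,dy=+15->C
  (6,8):dx=+6,dy=+18->C; (6,9):dx=-4,dy=+2->D; (6,10):dx=-6,dy=+6->D; (7,8):dx=+3,dy=+3->C
  (7,9):dx=-7,dy=-13->C; (7,10):dx=-9,dy=-9->C; (8,9):dx=-10,dy=-16->C; (8,10):dx=-12,dy=-12->C
  (9,10):dx=-2,dy=+4->D
Step 2: C = 36, D = 9, total pairs = 45.
Step 3: tau = (C - D)/(n(n-1)/2) = (36 - 9)/45 = 0.600000.
Step 4: Exact two-sided p-value (enumerate n! = 3628800 permutations of y under H0): p = 0.016666.
Step 5: alpha = 0.05. reject H0.

tau_b = 0.6000 (C=36, D=9), p = 0.016666, reject H0.


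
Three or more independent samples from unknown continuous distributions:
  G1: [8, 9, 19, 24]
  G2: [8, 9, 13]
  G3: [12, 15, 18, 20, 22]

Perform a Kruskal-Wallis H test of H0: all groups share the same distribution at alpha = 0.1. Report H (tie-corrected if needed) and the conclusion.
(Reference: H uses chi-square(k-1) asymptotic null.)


Step 1: Combine all N = 12 observations and assign midranks.
sorted (value, group, rank): (8,G1,1.5), (8,G2,1.5), (9,G1,3.5), (9,G2,3.5), (12,G3,5), (13,G2,6), (15,G3,7), (18,G3,8), (19,G1,9), (20,G3,10), (22,G3,11), (24,G1,12)
Step 2: Sum ranks within each group.
R_1 = 26 (n_1 = 4)
R_2 = 11 (n_2 = 3)
R_3 = 41 (n_3 = 5)
Step 3: H = 12/(N(N+1)) * sum(R_i^2/n_i) - 3(N+1)
     = 12/(12*13) * (26^2/4 + 11^2/3 + 41^2/5) - 3*13
     = 0.076923 * 545.533 - 39
     = 2.964103.
Step 4: Ties present; correction factor C = 1 - 12/(12^3 - 12) = 0.993007. Corrected H = 2.964103 / 0.993007 = 2.984977.
Step 5: Under H0, H ~ chi^2(2); p-value = 0.224813.
Step 6: alpha = 0.1. fail to reject H0.

H = 2.9850, df = 2, p = 0.224813, fail to reject H0.


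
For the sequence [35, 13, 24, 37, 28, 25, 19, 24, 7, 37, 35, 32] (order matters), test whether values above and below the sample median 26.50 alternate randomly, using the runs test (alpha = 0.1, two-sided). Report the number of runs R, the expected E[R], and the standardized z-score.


Step 1: Compute median = 26.50; label A = above, B = below.
Labels in order: ABBAABBBBAAA  (n_A = 6, n_B = 6)
Step 2: Count runs R = 5.
Step 3: Under H0 (random ordering), E[R] = 2*n_A*n_B/(n_A+n_B) + 1 = 2*6*6/12 + 1 = 7.0000.
        Var[R] = 2*n_A*n_B*(2*n_A*n_B - n_A - n_B) / ((n_A+n_B)^2 * (n_A+n_B-1)) = 4320/1584 = 2.7273.
        SD[R] = 1.6514.
Step 4: Continuity-corrected z = (R + 0.5 - E[R]) / SD[R] = (5 + 0.5 - 7.0000) / 1.6514 = -0.9083.
Step 5: Two-sided p-value via normal approximation = 2*(1 - Phi(|z|)) = 0.363722.
Step 6: alpha = 0.1. fail to reject H0.

R = 5, z = -0.9083, p = 0.363722, fail to reject H0.


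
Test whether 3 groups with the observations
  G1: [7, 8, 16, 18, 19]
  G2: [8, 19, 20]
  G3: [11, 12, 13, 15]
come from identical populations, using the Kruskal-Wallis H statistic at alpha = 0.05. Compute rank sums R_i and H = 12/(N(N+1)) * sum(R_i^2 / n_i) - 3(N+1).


Step 1: Combine all N = 12 observations and assign midranks.
sorted (value, group, rank): (7,G1,1), (8,G1,2.5), (8,G2,2.5), (11,G3,4), (12,G3,5), (13,G3,6), (15,G3,7), (16,G1,8), (18,G1,9), (19,G1,10.5), (19,G2,10.5), (20,G2,12)
Step 2: Sum ranks within each group.
R_1 = 31 (n_1 = 5)
R_2 = 25 (n_2 = 3)
R_3 = 22 (n_3 = 4)
Step 3: H = 12/(N(N+1)) * sum(R_i^2/n_i) - 3(N+1)
     = 12/(12*13) * (31^2/5 + 25^2/3 + 22^2/4) - 3*13
     = 0.076923 * 521.533 - 39
     = 1.117949.
Step 4: Ties present; correction factor C = 1 - 12/(12^3 - 12) = 0.993007. Corrected H = 1.117949 / 0.993007 = 1.125822.
Step 5: Under H0, H ~ chi^2(2); p-value = 0.569549.
Step 6: alpha = 0.05. fail to reject H0.

H = 1.1258, df = 2, p = 0.569549, fail to reject H0.


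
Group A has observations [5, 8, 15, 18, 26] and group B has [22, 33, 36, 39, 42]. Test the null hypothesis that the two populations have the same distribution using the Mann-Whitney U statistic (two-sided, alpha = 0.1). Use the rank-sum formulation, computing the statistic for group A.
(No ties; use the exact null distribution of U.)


Step 1: Combine and sort all 10 observations; assign midranks.
sorted (value, group): (5,X), (8,X), (15,X), (18,X), (22,Y), (26,X), (33,Y), (36,Y), (39,Y), (42,Y)
ranks: 5->1, 8->2, 15->3, 18->4, 22->5, 26->6, 33->7, 36->8, 39->9, 42->10
Step 2: Rank sum for X: R1 = 1 + 2 + 3 + 4 + 6 = 16.
Step 3: U_X = R1 - n1(n1+1)/2 = 16 - 5*6/2 = 16 - 15 = 1.
       U_Y = n1*n2 - U_X = 25 - 1 = 24.
Step 4: No ties, so the exact null distribution of U (based on enumerating the C(10,5) = 252 equally likely rank assignments) gives the two-sided p-value.
Step 5: p-value = 0.015873; compare to alpha = 0.1. reject H0.

U_X = 1, p = 0.015873, reject H0 at alpha = 0.1.


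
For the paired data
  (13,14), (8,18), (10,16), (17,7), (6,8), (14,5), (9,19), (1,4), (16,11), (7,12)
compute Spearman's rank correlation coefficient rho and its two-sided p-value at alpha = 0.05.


Step 1: Rank x and y separately (midranks; no ties here).
rank(x): 13->7, 8->4, 10->6, 17->10, 6->2, 14->8, 9->5, 1->1, 16->9, 7->3
rank(y): 14->7, 18->9, 16->8, 7->3, 8->4, 5->2, 19->10, 4->1, 11->5, 12->6
Step 2: d_i = R_x(i) - R_y(i); compute d_i^2.
  (7-7)^2=0, (4-9)^2=25, (6-8)^2=4, (10-3)^2=49, (2-4)^2=4, (8-2)^2=36, (5-10)^2=25, (1-1)^2=0, (9-5)^2=16, (3-6)^2=9
sum(d^2) = 168.
Step 3: rho = 1 - 6*168 / (10*(10^2 - 1)) = 1 - 1008/990 = -0.018182.
Step 4: Under H0, t = rho * sqrt((n-2)/(1-rho^2)) = -0.0514 ~ t(8).
Step 5: Two-sided p-value from the t-distribution with 8 df = 0.960240.
Step 6: alpha = 0.05. fail to reject H0.

rho = -0.0182, p = 0.960240, fail to reject H0 at alpha = 0.05.


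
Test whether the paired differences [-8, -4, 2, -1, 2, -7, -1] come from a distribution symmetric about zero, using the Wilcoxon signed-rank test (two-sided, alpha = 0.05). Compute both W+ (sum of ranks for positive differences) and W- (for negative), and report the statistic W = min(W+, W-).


Step 1: Drop any zero differences (none here) and take |d_i|.
|d| = [8, 4, 2, 1, 2, 7, 1]
Step 2: Midrank |d_i| (ties get averaged ranks).
ranks: |8|->7, |4|->5, |2|->3.5, |1|->1.5, |2|->3.5, |7|->6, |1|->1.5
Step 3: Attach original signs; sum ranks with positive sign and with negative sign.
W+ = 3.5 + 3.5 = 7
W- = 7 + 5 + 1.5 + 6 + 1.5 = 21
(Check: W+ + W- = 28 should equal n(n+1)/2 = 28.)
Step 4: Test statistic W = min(W+, W-) = 7.
Step 5: Ties in |d|, so use the tie-corrected normal approximation.
        E[W] = n(n+1)/4 = 7*8/4 = 14.
        Tie groups: |d|=1 (t=2), |d|=2 (t=2); sum(t^3 - t) = 12.
        Var[W] = n(n+1)(2n+1)/24 - sum(t^3-t)/48 = 840/24 - 12/48 = 34.75.
        z = (W - E[W]) / sqrt(Var[W]) = (7 - 14) / 5.8949 = -1.1875.
        Two-sided p = 2*Phi(z) = 0.235044.
Step 6: alpha = 0.05. fail to reject H0.

W+ = 7, W- = 21, W = min = 7, p = 0.235044, fail to reject H0.


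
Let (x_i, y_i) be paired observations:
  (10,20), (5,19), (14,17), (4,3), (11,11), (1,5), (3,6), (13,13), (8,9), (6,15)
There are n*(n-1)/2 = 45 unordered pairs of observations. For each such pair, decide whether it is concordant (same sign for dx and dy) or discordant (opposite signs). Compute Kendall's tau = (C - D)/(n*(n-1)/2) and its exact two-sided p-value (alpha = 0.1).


Step 1: Enumerate the 45 unordered pairs (i,j) with i<j and classify each by sign(x_j-x_i) * sign(y_j-y_i).
  (1,2):dx=-5,dy=-1->C; (1,3):dx=+4,dy=-3->D; (1,4):dx=-6,dy=-17->C; (1,5):dx=+1,dy=-9->D
  (1,6):dx=-9,dy=-15->C; (1,7):dx=-7,dy=-14->C; (1,8):dx=+3,dy=-7->D; (1,9):dx=-2,dy=-11->C
  (1,10):dx=-4,dy=-5->C; (2,3):dx=+9,dy=-2->D; (2,4):dx=-1,dy=-16->C; (2,5):dx=+6,dy=-8->D
  (2,6):dx=-4,dy=-14->C; (2,7):dx=-2,dy=-13->C; (2,8):dx=+8,dy=-6->D; (2,9):dx=+3,dy=-10->D
  (2,10):dx=+1,dy=-4->D; (3,4):dx=-10,dy=-14->C; (3,5):dx=-3,dy=-6->C; (3,6):dx=-13,dy=-12->C
  (3,7):dx=-11,dy=-11->C; (3,8):dx=-1,dy=-4->C; (3,9):dx=-6,dy=-8->C; (3,10):dx=-8,dy=-2->C
  (4,5):dx=+7,dy=+8->C; (4,6):dx=-3,dy=+2->D; (4,7):dx=-1,dy=+3->D; (4,8):dx=+9,dy=+10->C
  (4,9):dx=+4,dy=+6->C; (4,10):dx=+2,dy=+12->C; (5,6):dx=-10,dy=-6->C; (5,7):dx=-8,dy=-5->C
  (5,8):dx=+2,dy=+2->C; (5,9):dx=-3,dy=-2->C; (5,10):dx=-5,dy=+4->D; (6,7):dx=+2,dy=+1->C
  (6,8):dx=+12,dy=+8->C; (6,9):dx=+7,dy=+4->C; (6,10):dx=+5,dy=+10->C; (7,8):dx=+10,dy=+7->C
  (7,9):dx=+5,dy=+3->C; (7,10):dx=+3,dy=+9->C; (8,9):dx=-5,dy=-4->C; (8,10):dx=-7,dy=+2->D
  (9,10):dx=-2,dy=+6->D
Step 2: C = 32, D = 13, total pairs = 45.
Step 3: tau = (C - D)/(n(n-1)/2) = (32 - 13)/45 = 0.422222.
Step 4: Exact two-sided p-value (enumerate n! = 3628800 permutations of y under H0): p = 0.108313.
Step 5: alpha = 0.1. fail to reject H0.

tau_b = 0.4222 (C=32, D=13), p = 0.108313, fail to reject H0.


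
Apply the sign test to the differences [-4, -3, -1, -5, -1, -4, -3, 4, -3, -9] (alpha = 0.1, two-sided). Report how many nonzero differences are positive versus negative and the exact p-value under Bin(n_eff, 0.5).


Step 1: Discard zero differences. Original n = 10; n_eff = number of nonzero differences = 10.
Nonzero differences (with sign): -4, -3, -1, -5, -1, -4, -3, +4, -3, -9
Step 2: Count signs: positive = 1, negative = 9.
Step 3: Under H0: P(positive) = 0.5, so the number of positives S ~ Bin(10, 0.5).
Step 4: Two-sided exact p-value = sum of Bin(10,0.5) probabilities at or below the observed probability = 0.021484.
Step 5: alpha = 0.1. reject H0.

n_eff = 10, pos = 1, neg = 9, p = 0.021484, reject H0.


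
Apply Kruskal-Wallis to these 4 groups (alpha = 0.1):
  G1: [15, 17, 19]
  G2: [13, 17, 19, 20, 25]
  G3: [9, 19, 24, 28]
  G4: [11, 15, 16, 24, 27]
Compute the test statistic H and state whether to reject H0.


Step 1: Combine all N = 17 observations and assign midranks.
sorted (value, group, rank): (9,G3,1), (11,G4,2), (13,G2,3), (15,G1,4.5), (15,G4,4.5), (16,G4,6), (17,G1,7.5), (17,G2,7.5), (19,G1,10), (19,G2,10), (19,G3,10), (20,G2,12), (24,G3,13.5), (24,G4,13.5), (25,G2,15), (27,G4,16), (28,G3,17)
Step 2: Sum ranks within each group.
R_1 = 22 (n_1 = 3)
R_2 = 47.5 (n_2 = 5)
R_3 = 41.5 (n_3 = 4)
R_4 = 42 (n_4 = 5)
Step 3: H = 12/(N(N+1)) * sum(R_i^2/n_i) - 3(N+1)
     = 12/(17*18) * (22^2/3 + 47.5^2/5 + 41.5^2/4 + 42^2/5) - 3*18
     = 0.039216 * 1395.95 - 54
     = 0.742974.
Step 4: Ties present; correction factor C = 1 - 42/(17^3 - 17) = 0.991422. Corrected H = 0.742974 / 0.991422 = 0.749403.
Step 5: Under H0, H ~ chi^2(3); p-value = 0.861527.
Step 6: alpha = 0.1. fail to reject H0.

H = 0.7494, df = 3, p = 0.861527, fail to reject H0.


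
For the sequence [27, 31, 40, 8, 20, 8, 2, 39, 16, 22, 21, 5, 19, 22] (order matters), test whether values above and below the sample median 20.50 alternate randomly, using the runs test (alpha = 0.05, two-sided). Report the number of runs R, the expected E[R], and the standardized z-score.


Step 1: Compute median = 20.50; label A = above, B = below.
Labels in order: AAABBBBABAABBA  (n_A = 7, n_B = 7)
Step 2: Count runs R = 7.
Step 3: Under H0 (random ordering), E[R] = 2*n_A*n_B/(n_A+n_B) + 1 = 2*7*7/14 + 1 = 8.0000.
        Var[R] = 2*n_A*n_B*(2*n_A*n_B - n_A - n_B) / ((n_A+n_B)^2 * (n_A+n_B-1)) = 8232/2548 = 3.2308.
        SD[R] = 1.7974.
Step 4: Continuity-corrected z = (R + 0.5 - E[R]) / SD[R] = (7 + 0.5 - 8.0000) / 1.7974 = -0.2782.
Step 5: Two-sided p-value via normal approximation = 2*(1 - Phi(|z|)) = 0.780879.
Step 6: alpha = 0.05. fail to reject H0.

R = 7, z = -0.2782, p = 0.780879, fail to reject H0.


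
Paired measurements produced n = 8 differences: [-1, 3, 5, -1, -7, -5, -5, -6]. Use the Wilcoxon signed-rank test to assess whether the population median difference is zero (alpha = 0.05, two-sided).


Step 1: Drop any zero differences (none here) and take |d_i|.
|d| = [1, 3, 5, 1, 7, 5, 5, 6]
Step 2: Midrank |d_i| (ties get averaged ranks).
ranks: |1|->1.5, |3|->3, |5|->5, |1|->1.5, |7|->8, |5|->5, |5|->5, |6|->7
Step 3: Attach original signs; sum ranks with positive sign and with negative sign.
W+ = 3 + 5 = 8
W- = 1.5 + 1.5 + 8 + 5 + 5 + 7 = 28
(Check: W+ + W- = 36 should equal n(n+1)/2 = 36.)
Step 4: Test statistic W = min(W+, W-) = 8.
Step 5: Ties in |d|, so use the tie-corrected normal approximation.
        E[W] = n(n+1)/4 = 8*9/4 = 18.
        Tie groups: |d|=1 (t=2), |d|=5 (t=3); sum(t^3 - t) = 30.
        Var[W] = n(n+1)(2n+1)/24 - sum(t^3-t)/48 = 1224/24 - 30/48 = 50.375.
        z = (W - E[W]) / sqrt(Var[W]) = (8 - 18) / 7.0975 = -1.4089.
        Two-sided p = 2*Phi(z) = 0.158853.
Step 6: alpha = 0.05. fail to reject H0.

W+ = 8, W- = 28, W = min = 8, p = 0.158853, fail to reject H0.


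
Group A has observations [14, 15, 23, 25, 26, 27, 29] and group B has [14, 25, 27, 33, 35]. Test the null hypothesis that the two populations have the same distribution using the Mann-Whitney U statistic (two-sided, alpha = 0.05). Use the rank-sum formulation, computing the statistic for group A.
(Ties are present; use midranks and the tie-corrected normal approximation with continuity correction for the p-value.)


Step 1: Combine and sort all 12 observations; assign midranks.
sorted (value, group): (14,X), (14,Y), (15,X), (23,X), (25,X), (25,Y), (26,X), (27,X), (27,Y), (29,X), (33,Y), (35,Y)
ranks: 14->1.5, 14->1.5, 15->3, 23->4, 25->5.5, 25->5.5, 26->7, 27->8.5, 27->8.5, 29->10, 33->11, 35->12
Step 2: Rank sum for X: R1 = 1.5 + 3 + 4 + 5.5 + 7 + 8.5 + 10 = 39.5.
Step 3: U_X = R1 - n1(n1+1)/2 = 39.5 - 7*8/2 = 39.5 - 28 = 11.5.
       U_Y = n1*n2 - U_X = 35 - 11.5 = 23.5.
Step 4: Ties are present, so use the tie-corrected normal approximation (with continuity correction) for the p-value.
Step 5: p-value = 0.369228; compare to alpha = 0.05. fail to reject H0.

U_X = 11.5, p = 0.369228, fail to reject H0 at alpha = 0.05.


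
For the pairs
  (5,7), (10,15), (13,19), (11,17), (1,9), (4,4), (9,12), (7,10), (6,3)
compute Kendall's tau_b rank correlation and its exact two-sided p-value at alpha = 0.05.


Step 1: Enumerate the 36 unordered pairs (i,j) with i<j and classify each by sign(x_j-x_i) * sign(y_j-y_i).
  (1,2):dx=+5,dy=+8->C; (1,3):dx=+8,dy=+12->C; (1,4):dx=+6,dy=+10->C; (1,5):dx=-4,dy=+2->D
  (1,6):dx=-1,dy=-3->C; (1,7):dx=+4,dy=+5->C; (1,8):dx=+2,dy=+3->C; (1,9):dx=+1,dy=-4->D
  (2,3):dx=+3,dy=+4->C; (2,4):dx=+1,dy=+2->C; (2,5):dx=-9,dy=-6->C; (2,6):dx=-6,dy=-11->C
  (2,7):dx=-1,dy=-3->C; (2,8):dx=-3,dy=-5->C; (2,9):dx=-4,dy=-12->C; (3,4):dx=-2,dy=-2->C
  (3,5):dx=-12,dy=-10->C; (3,6):dx=-9,dy=-15->C; (3,7):dx=-4,dy=-7->C; (3,8):dx=-6,dy=-9->C
  (3,9):dx=-7,dy=-16->C; (4,5):dx=-10,dy=-8->C; (4,6):dx=-7,dy=-13->C; (4,7):dx=-2,dy=-5->C
  (4,8):dx=-4,dy=-7->C; (4,9):dx=-5,dy=-14->C; (5,6):dx=+3,dy=-5->D; (5,7):dx=+8,dy=+3->C
  (5,8):dx=+6,dy=+1->C; (5,9):dx=+5,dy=-6->D; (6,7):dx=+5,dy=+8->C; (6,8):dx=+3,dy=+6->C
  (6,9):dx=+2,dy=-1->D; (7,8):dx=-2,dy=-2->C; (7,9):dx=-3,dy=-9->C; (8,9):dx=-1,dy=-7->C
Step 2: C = 31, D = 5, total pairs = 36.
Step 3: tau = (C - D)/(n(n-1)/2) = (31 - 5)/36 = 0.722222.
Step 4: Exact two-sided p-value (enumerate n! = 362880 permutations of y under H0): p = 0.005886.
Step 5: alpha = 0.05. reject H0.

tau_b = 0.7222 (C=31, D=5), p = 0.005886, reject H0.


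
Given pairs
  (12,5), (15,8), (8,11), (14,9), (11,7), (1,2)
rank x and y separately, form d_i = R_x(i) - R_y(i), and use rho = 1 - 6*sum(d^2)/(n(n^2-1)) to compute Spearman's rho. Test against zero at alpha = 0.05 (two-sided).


Step 1: Rank x and y separately (midranks; no ties here).
rank(x): 12->4, 15->6, 8->2, 14->5, 11->3, 1->1
rank(y): 5->2, 8->4, 11->6, 9->5, 7->3, 2->1
Step 2: d_i = R_x(i) - R_y(i); compute d_i^2.
  (4-2)^2=4, (6-4)^2=4, (2-6)^2=16, (5-5)^2=0, (3-3)^2=0, (1-1)^2=0
sum(d^2) = 24.
Step 3: rho = 1 - 6*24 / (6*(6^2 - 1)) = 1 - 144/210 = 0.314286.
Step 4: Under H0, t = rho * sqrt((n-2)/(1-rho^2)) = 0.6621 ~ t(4).
Step 5: Two-sided p-value from the t-distribution with 4 df = 0.544093.
Step 6: alpha = 0.05. fail to reject H0.

rho = 0.3143, p = 0.544093, fail to reject H0 at alpha = 0.05.


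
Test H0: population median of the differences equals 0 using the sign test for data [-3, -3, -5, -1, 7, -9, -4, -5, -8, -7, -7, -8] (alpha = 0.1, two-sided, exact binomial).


Step 1: Discard zero differences. Original n = 12; n_eff = number of nonzero differences = 12.
Nonzero differences (with sign): -3, -3, -5, -1, +7, -9, -4, -5, -8, -7, -7, -8
Step 2: Count signs: positive = 1, negative = 11.
Step 3: Under H0: P(positive) = 0.5, so the number of positives S ~ Bin(12, 0.5).
Step 4: Two-sided exact p-value = sum of Bin(12,0.5) probabilities at or below the observed probability = 0.006348.
Step 5: alpha = 0.1. reject H0.

n_eff = 12, pos = 1, neg = 11, p = 0.006348, reject H0.


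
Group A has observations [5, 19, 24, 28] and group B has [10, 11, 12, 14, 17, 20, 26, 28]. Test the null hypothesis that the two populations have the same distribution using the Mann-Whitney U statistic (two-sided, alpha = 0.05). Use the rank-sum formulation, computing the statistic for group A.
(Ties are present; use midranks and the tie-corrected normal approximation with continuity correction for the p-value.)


Step 1: Combine and sort all 12 observations; assign midranks.
sorted (value, group): (5,X), (10,Y), (11,Y), (12,Y), (14,Y), (17,Y), (19,X), (20,Y), (24,X), (26,Y), (28,X), (28,Y)
ranks: 5->1, 10->2, 11->3, 12->4, 14->5, 17->6, 19->7, 20->8, 24->9, 26->10, 28->11.5, 28->11.5
Step 2: Rank sum for X: R1 = 1 + 7 + 9 + 11.5 = 28.5.
Step 3: U_X = R1 - n1(n1+1)/2 = 28.5 - 4*5/2 = 28.5 - 10 = 18.5.
       U_Y = n1*n2 - U_X = 32 - 18.5 = 13.5.
Step 4: Ties are present, so use the tie-corrected normal approximation (with continuity correction) for the p-value.
Step 5: p-value = 0.733647; compare to alpha = 0.05. fail to reject H0.

U_X = 18.5, p = 0.733647, fail to reject H0 at alpha = 0.05.


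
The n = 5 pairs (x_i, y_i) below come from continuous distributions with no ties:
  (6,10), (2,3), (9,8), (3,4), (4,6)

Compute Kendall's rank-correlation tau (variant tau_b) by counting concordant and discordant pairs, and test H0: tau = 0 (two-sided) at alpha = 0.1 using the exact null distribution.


Step 1: Enumerate the 10 unordered pairs (i,j) with i<j and classify each by sign(x_j-x_i) * sign(y_j-y_i).
  (1,2):dx=-4,dy=-7->C; (1,3):dx=+3,dy=-2->D; (1,4):dx=-3,dy=-6->C; (1,5):dx=-2,dy=-4->C
  (2,3):dx=+7,dy=+5->C; (2,4):dx=+1,dy=+1->C; (2,5):dx=+2,dy=+3->C; (3,4):dx=-6,dy=-4->C
  (3,5):dx=-5,dy=-2->C; (4,5):dx=+1,dy=+2->C
Step 2: C = 9, D = 1, total pairs = 10.
Step 3: tau = (C - D)/(n(n-1)/2) = (9 - 1)/10 = 0.800000.
Step 4: Exact two-sided p-value (enumerate n! = 120 permutations of y under H0): p = 0.083333.
Step 5: alpha = 0.1. reject H0.

tau_b = 0.8000 (C=9, D=1), p = 0.083333, reject H0.


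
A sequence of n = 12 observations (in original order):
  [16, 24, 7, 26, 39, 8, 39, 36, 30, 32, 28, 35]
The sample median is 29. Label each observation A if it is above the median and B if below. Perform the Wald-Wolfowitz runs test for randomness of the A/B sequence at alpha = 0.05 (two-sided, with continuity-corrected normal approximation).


Step 1: Compute median = 29; label A = above, B = below.
Labels in order: BBBBABAAAABA  (n_A = 6, n_B = 6)
Step 2: Count runs R = 6.
Step 3: Under H0 (random ordering), E[R] = 2*n_A*n_B/(n_A+n_B) + 1 = 2*6*6/12 + 1 = 7.0000.
        Var[R] = 2*n_A*n_B*(2*n_A*n_B - n_A - n_B) / ((n_A+n_B)^2 * (n_A+n_B-1)) = 4320/1584 = 2.7273.
        SD[R] = 1.6514.
Step 4: Continuity-corrected z = (R + 0.5 - E[R]) / SD[R] = (6 + 0.5 - 7.0000) / 1.6514 = -0.3028.
Step 5: Two-sided p-value via normal approximation = 2*(1 - Phi(|z|)) = 0.762069.
Step 6: alpha = 0.05. fail to reject H0.

R = 6, z = -0.3028, p = 0.762069, fail to reject H0.


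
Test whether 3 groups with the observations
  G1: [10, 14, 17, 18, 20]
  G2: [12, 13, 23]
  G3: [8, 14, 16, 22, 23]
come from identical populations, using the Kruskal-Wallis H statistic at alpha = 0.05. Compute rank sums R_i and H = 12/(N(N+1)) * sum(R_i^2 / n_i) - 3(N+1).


Step 1: Combine all N = 13 observations and assign midranks.
sorted (value, group, rank): (8,G3,1), (10,G1,2), (12,G2,3), (13,G2,4), (14,G1,5.5), (14,G3,5.5), (16,G3,7), (17,G1,8), (18,G1,9), (20,G1,10), (22,G3,11), (23,G2,12.5), (23,G3,12.5)
Step 2: Sum ranks within each group.
R_1 = 34.5 (n_1 = 5)
R_2 = 19.5 (n_2 = 3)
R_3 = 37 (n_3 = 5)
Step 3: H = 12/(N(N+1)) * sum(R_i^2/n_i) - 3(N+1)
     = 12/(13*14) * (34.5^2/5 + 19.5^2/3 + 37^2/5) - 3*14
     = 0.065934 * 638.6 - 42
     = 0.105495.
Step 4: Ties present; correction factor C = 1 - 12/(13^3 - 13) = 0.994505. Corrected H = 0.105495 / 0.994505 = 0.106077.
Step 5: Under H0, H ~ chi^2(2); p-value = 0.948343.
Step 6: alpha = 0.05. fail to reject H0.

H = 0.1061, df = 2, p = 0.948343, fail to reject H0.


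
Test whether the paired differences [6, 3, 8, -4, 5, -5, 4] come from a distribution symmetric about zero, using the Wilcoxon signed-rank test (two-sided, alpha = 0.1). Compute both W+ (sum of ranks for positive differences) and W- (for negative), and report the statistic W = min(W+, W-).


Step 1: Drop any zero differences (none here) and take |d_i|.
|d| = [6, 3, 8, 4, 5, 5, 4]
Step 2: Midrank |d_i| (ties get averaged ranks).
ranks: |6|->6, |3|->1, |8|->7, |4|->2.5, |5|->4.5, |5|->4.5, |4|->2.5
Step 3: Attach original signs; sum ranks with positive sign and with negative sign.
W+ = 6 + 1 + 7 + 4.5 + 2.5 = 21
W- = 2.5 + 4.5 = 7
(Check: W+ + W- = 28 should equal n(n+1)/2 = 28.)
Step 4: Test statistic W = min(W+, W-) = 7.
Step 5: Ties in |d|, so use the tie-corrected normal approximation.
        E[W] = n(n+1)/4 = 7*8/4 = 14.
        Tie groups: |d|=4 (t=2), |d|=5 (t=2); sum(t^3 - t) = 12.
        Var[W] = n(n+1)(2n+1)/24 - sum(t^3-t)/48 = 840/24 - 12/48 = 34.75.
        z = (W - E[W]) / sqrt(Var[W]) = (7 - 14) / 5.8949 = -1.1875.
        Two-sided p = 2*Phi(z) = 0.235044.
Step 6: alpha = 0.1. fail to reject H0.

W+ = 21, W- = 7, W = min = 7, p = 0.235044, fail to reject H0.


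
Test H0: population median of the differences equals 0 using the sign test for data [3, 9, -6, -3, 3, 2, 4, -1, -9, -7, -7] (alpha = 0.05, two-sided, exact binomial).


Step 1: Discard zero differences. Original n = 11; n_eff = number of nonzero differences = 11.
Nonzero differences (with sign): +3, +9, -6, -3, +3, +2, +4, -1, -9, -7, -7
Step 2: Count signs: positive = 5, negative = 6.
Step 3: Under H0: P(positive) = 0.5, so the number of positives S ~ Bin(11, 0.5).
Step 4: Two-sided exact p-value = sum of Bin(11,0.5) probabilities at or below the observed probability = 1.000000.
Step 5: alpha = 0.05. fail to reject H0.

n_eff = 11, pos = 5, neg = 6, p = 1.000000, fail to reject H0.


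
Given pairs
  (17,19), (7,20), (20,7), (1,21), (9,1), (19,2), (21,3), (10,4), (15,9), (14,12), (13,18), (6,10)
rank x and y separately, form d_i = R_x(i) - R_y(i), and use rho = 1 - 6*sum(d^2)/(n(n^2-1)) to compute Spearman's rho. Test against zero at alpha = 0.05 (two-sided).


Step 1: Rank x and y separately (midranks; no ties here).
rank(x): 17->9, 7->3, 20->11, 1->1, 9->4, 19->10, 21->12, 10->5, 15->8, 14->7, 13->6, 6->2
rank(y): 19->10, 20->11, 7->5, 21->12, 1->1, 2->2, 3->3, 4->4, 9->6, 12->8, 18->9, 10->7
Step 2: d_i = R_x(i) - R_y(i); compute d_i^2.
  (9-10)^2=1, (3-11)^2=64, (11-5)^2=36, (1-12)^2=121, (4-1)^2=9, (10-2)^2=64, (12-3)^2=81, (5-4)^2=1, (8-6)^2=4, (7-8)^2=1, (6-9)^2=9, (2-7)^2=25
sum(d^2) = 416.
Step 3: rho = 1 - 6*416 / (12*(12^2 - 1)) = 1 - 2496/1716 = -0.454545.
Step 4: Under H0, t = rho * sqrt((n-2)/(1-rho^2)) = -1.6137 ~ t(10).
Step 5: Two-sided p-value from the t-distribution with 10 df = 0.137658.
Step 6: alpha = 0.05. fail to reject H0.

rho = -0.4545, p = 0.137658, fail to reject H0 at alpha = 0.05.


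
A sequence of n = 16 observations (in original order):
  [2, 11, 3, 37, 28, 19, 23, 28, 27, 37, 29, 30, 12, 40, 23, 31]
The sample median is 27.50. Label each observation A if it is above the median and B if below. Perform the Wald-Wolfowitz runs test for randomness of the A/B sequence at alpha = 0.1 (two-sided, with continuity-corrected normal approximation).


Step 1: Compute median = 27.50; label A = above, B = below.
Labels in order: BBBAABBABAAABABA  (n_A = 8, n_B = 8)
Step 2: Count runs R = 10.
Step 3: Under H0 (random ordering), E[R] = 2*n_A*n_B/(n_A+n_B) + 1 = 2*8*8/16 + 1 = 9.0000.
        Var[R] = 2*n_A*n_B*(2*n_A*n_B - n_A - n_B) / ((n_A+n_B)^2 * (n_A+n_B-1)) = 14336/3840 = 3.7333.
        SD[R] = 1.9322.
Step 4: Continuity-corrected z = (R - 0.5 - E[R]) / SD[R] = (10 - 0.5 - 9.0000) / 1.9322 = 0.2588.
Step 5: Two-sided p-value via normal approximation = 2*(1 - Phi(|z|)) = 0.795809.
Step 6: alpha = 0.1. fail to reject H0.

R = 10, z = 0.2588, p = 0.795809, fail to reject H0.


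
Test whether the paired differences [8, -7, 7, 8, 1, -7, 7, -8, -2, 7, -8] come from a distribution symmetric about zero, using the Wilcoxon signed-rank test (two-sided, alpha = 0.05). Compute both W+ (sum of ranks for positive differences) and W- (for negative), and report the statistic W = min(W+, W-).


Step 1: Drop any zero differences (none here) and take |d_i|.
|d| = [8, 7, 7, 8, 1, 7, 7, 8, 2, 7, 8]
Step 2: Midrank |d_i| (ties get averaged ranks).
ranks: |8|->9.5, |7|->5, |7|->5, |8|->9.5, |1|->1, |7|->5, |7|->5, |8|->9.5, |2|->2, |7|->5, |8|->9.5
Step 3: Attach original signs; sum ranks with positive sign and with negative sign.
W+ = 9.5 + 5 + 9.5 + 1 + 5 + 5 = 35
W- = 5 + 5 + 9.5 + 2 + 9.5 = 31
(Check: W+ + W- = 66 should equal n(n+1)/2 = 66.)
Step 4: Test statistic W = min(W+, W-) = 31.
Step 5: Ties in |d|, so use the tie-corrected normal approximation.
        E[W] = n(n+1)/4 = 11*12/4 = 33.
        Tie groups: |d|=7 (t=5), |d|=8 (t=4); sum(t^3 - t) = 180.
        Var[W] = n(n+1)(2n+1)/24 - sum(t^3-t)/48 = 3036/24 - 180/48 = 122.75.
        z = (W - E[W]) / sqrt(Var[W]) = (31 - 33) / 11.0793 = -0.1805.
        Two-sided p = 2*Phi(z) = 0.856746.
Step 6: alpha = 0.05. fail to reject H0.

W+ = 35, W- = 31, W = min = 31, p = 0.856746, fail to reject H0.


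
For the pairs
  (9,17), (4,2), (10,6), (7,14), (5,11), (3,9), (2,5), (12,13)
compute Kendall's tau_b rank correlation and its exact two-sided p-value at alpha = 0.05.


Step 1: Enumerate the 28 unordered pairs (i,j) with i<j and classify each by sign(x_j-x_i) * sign(y_j-y_i).
  (1,2):dx=-5,dy=-15->C; (1,3):dx=+1,dy=-11->D; (1,4):dx=-2,dy=-3->C; (1,5):dx=-4,dy=-6->C
  (1,6):dx=-6,dy=-8->C; (1,7):dx=-7,dy=-12->C; (1,8):dx=+3,dy=-4->D; (2,3):dx=+6,dy=+4->C
  (2,4):dx=+3,dy=+12->C; (2,5):dx=+1,dy=+9->C; (2,6):dx=-1,dy=+7->D; (2,7):dx=-2,dy=+3->D
  (2,8):dx=+8,dy=+11->C; (3,4):dx=-3,dy=+8->D; (3,5):dx=-5,dy=+5->D; (3,6):dx=-7,dy=+3->D
  (3,7):dx=-8,dy=-1->C; (3,8):dx=+2,dy=+7->C; (4,5):dx=-2,dy=-3->C; (4,6):dx=-4,dy=-5->C
  (4,7):dx=-5,dy=-9->C; (4,8):dx=+5,dy=-1->D; (5,6):dx=-2,dy=-2->C; (5,7):dx=-3,dy=-6->C
  (5,8):dx=+7,dy=+2->C; (6,7):dx=-1,dy=-4->C; (6,8):dx=+9,dy=+4->C; (7,8):dx=+10,dy=+8->C
Step 2: C = 20, D = 8, total pairs = 28.
Step 3: tau = (C - D)/(n(n-1)/2) = (20 - 8)/28 = 0.428571.
Step 4: Exact two-sided p-value (enumerate n! = 40320 permutations of y under H0): p = 0.178869.
Step 5: alpha = 0.05. fail to reject H0.

tau_b = 0.4286 (C=20, D=8), p = 0.178869, fail to reject H0.
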